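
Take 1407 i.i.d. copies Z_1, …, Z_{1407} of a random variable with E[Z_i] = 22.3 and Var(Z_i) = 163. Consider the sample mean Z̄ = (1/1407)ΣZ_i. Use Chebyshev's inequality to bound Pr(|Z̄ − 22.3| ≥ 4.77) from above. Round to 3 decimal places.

0.005

Var(Z̄) = Var(Z_i)/n = 163/1407 = 0.11585.
Chebyshev: Pr(|Z̄ − 22.3| ≥ 4.77) ≤ Var(Z̄)/(4.77)² = 163/(1407·4.77²) = 0.0051.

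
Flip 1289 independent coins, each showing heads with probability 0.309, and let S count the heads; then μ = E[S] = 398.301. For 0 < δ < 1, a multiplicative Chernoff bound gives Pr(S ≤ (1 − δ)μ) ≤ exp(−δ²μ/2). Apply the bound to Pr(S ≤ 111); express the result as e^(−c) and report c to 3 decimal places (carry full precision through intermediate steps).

Write 111 = (1 − δ)μ, so δ = 1 − 111/398.301 = 0.7213163…
Then the exponent is δ²μ/2 = (μ − 111)²/(2μ) = 103.617446.

103.617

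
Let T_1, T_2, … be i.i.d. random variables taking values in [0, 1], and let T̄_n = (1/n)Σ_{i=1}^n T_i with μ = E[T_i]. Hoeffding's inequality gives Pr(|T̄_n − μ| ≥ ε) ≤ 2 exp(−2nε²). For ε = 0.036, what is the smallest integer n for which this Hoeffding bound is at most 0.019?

1797

Require 2·exp(−2nε²) ≤ 0.019, i.e. 2nε² ≥ ln(2/0.019) = 4.656463.
So n ≥ 4.656463 / (2·0.036²) = 1796.475.
The smallest integer n is 1797.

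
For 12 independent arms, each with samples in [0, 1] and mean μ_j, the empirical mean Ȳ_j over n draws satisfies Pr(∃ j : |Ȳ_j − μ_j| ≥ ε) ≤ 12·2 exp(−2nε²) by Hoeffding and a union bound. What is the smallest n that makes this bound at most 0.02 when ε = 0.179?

Need 2·12·exp(−2nε²) ≤ 0.02, i.e. exp(−2nε²) ≤ 0.02/24.
So 2nε² ≥ ln(24/0.02) = 7.090077.
Hence n ≥ 7.090077/(2·0.179²) = 110.641.
The smallest integer n is 111.

111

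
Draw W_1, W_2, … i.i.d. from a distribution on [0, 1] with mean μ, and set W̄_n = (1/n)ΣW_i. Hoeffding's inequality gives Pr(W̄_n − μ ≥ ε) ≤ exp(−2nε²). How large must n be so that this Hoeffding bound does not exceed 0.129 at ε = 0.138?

Require exp(−2nε²) ≤ 0.129, i.e. 2nε² ≥ ln(1/0.129) = 2.047943.
So n ≥ 2.047943 / (2·0.138²) = 53.769.
The smallest integer n is 54.

54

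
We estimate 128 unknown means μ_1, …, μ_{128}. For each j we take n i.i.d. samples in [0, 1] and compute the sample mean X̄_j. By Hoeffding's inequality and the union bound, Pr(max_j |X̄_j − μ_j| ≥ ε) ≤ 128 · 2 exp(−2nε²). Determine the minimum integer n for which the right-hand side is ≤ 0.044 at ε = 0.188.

123

Need 2·128·exp(−2nε²) ≤ 0.044, i.e. exp(−2nε²) ≤ 0.044/256.
So 2nε² ≥ ln(256/0.044) = 8.668743.
Hence n ≥ 8.668743/(2·0.188²) = 122.634.
The smallest integer n is 123.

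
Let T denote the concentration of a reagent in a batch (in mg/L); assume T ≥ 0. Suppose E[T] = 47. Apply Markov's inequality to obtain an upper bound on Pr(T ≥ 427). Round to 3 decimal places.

0.110

Markov's inequality: for a non-negative random variable, Pr(T ≥ a) ≤ E[T]/a.
Here E[T] = 47 and a = 427, so the bound is 47/427 = 0.1101.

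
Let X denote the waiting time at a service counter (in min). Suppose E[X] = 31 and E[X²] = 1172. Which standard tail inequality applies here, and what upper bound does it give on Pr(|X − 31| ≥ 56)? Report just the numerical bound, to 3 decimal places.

The first two moments determine the variance, so Chebyshev's inequality is the sharpest standard bound available.
Var(X) = E[X²] − (E[X])² = 1172 − 961 = 211.
Chebyshev's inequality: Pr(|X − μ| ≥ t) ≤ Var(X)/t² = 211/3136 = 0.0673.

0.067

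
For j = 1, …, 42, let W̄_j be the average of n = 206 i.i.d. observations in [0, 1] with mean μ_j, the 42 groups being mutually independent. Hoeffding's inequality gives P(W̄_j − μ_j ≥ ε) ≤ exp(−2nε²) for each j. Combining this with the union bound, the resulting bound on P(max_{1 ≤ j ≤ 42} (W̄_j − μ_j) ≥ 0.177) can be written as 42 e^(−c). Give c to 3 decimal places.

Union bound over the 42 events: P(max_{1 ≤ j ≤ 42} (W̄_j − μ_j) ≥ 0.177) ≤ 42·exp(−2nε²) = 42 exp(−2·206·0.177²).
So c = 2·206·0.177² = 12.9075.

12.908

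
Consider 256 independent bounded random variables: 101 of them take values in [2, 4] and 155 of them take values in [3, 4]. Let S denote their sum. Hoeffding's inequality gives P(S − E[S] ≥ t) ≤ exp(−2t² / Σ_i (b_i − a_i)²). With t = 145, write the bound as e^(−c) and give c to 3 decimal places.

Σ(b_i − a_i)² = 101·2² + 155·1² = 559.
c = 2t² / 559 = 2·145² / 559 = 75.2236.

75.224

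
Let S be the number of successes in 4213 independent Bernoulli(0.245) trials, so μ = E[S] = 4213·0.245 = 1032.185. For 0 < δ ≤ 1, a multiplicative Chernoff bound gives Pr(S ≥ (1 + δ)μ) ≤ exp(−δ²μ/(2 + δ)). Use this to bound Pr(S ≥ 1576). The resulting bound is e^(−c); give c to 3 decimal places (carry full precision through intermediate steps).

113.387

Write 1576 = (1 + δ)μ, so δ = 1576/1032.185 − 1 = 0.5268581…
Then the exponent is δ²μ/(2 + δ) = (1576 − μ)² / (μ·(2 + δ)) = 113.387185.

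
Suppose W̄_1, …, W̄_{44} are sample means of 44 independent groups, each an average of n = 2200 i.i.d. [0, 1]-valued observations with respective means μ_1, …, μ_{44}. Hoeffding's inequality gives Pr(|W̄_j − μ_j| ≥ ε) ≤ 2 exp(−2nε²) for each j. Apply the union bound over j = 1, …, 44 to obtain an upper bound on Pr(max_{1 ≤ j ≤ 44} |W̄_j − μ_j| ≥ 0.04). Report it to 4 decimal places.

0.0771

Per-experiment Hoeffding bound: 2·exp(−2·2200·0.04²) = 2·exp(−7.04000) = 0.0017523.
Union bound over 44 events: 44·0.0017523 = 0.07710.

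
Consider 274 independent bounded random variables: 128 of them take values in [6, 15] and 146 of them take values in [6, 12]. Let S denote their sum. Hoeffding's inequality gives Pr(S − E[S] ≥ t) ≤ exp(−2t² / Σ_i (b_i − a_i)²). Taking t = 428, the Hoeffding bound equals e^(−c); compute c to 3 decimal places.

Σ(b_i − a_i)² = 128·9² + 146·6² = 15624.
c = 2t² / 15624 = 2·428² / 15624 = 23.4491.

23.449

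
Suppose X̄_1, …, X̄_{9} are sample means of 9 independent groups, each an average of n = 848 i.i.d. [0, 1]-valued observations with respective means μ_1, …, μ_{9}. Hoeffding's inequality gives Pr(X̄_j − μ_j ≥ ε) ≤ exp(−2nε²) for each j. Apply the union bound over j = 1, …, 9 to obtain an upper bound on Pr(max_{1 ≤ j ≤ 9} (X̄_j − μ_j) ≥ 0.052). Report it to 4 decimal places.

0.0917

Per-experiment Hoeffding bound: exp(−2·848·0.052²) = exp(−4.58598) = 0.010194.
Union bound over 9 events: 9·0.010194 = 0.09174.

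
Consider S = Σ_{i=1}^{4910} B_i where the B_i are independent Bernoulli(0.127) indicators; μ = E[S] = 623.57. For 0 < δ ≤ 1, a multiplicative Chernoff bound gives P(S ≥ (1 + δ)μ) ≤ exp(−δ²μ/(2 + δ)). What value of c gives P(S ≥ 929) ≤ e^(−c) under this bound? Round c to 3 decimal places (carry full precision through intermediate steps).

60.086

Write 929 = (1 + δ)μ, so δ = 929/623.57 − 1 = 0.4898087…
Then the exponent is δ²μ/(2 + δ) = (929 − μ)² / (μ·(2 + δ)) = 60.085848.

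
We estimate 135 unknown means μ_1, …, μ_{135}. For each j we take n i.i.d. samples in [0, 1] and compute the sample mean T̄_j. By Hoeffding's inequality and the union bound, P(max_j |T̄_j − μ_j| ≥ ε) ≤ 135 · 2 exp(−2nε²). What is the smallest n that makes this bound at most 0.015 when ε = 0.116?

365

Need 2·135·exp(−2nε²) ≤ 0.015, i.e. exp(−2nε²) ≤ 0.015/270.
So 2nε² ≥ ln(270/0.015) = 9.798127.
Hence n ≥ 9.798127/(2·0.116²) = 364.080.
The smallest integer n is 365.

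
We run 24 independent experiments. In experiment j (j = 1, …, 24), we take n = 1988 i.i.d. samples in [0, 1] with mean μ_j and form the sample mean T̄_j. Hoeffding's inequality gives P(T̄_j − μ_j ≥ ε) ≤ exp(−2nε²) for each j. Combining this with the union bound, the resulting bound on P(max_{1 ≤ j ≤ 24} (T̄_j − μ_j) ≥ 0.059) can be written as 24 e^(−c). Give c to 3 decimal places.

Union bound over the 24 events: P(max_{1 ≤ j ≤ 24} (T̄_j − μ_j) ≥ 0.059) ≤ 24·exp(−2nε²) = 24 exp(−2·1988·0.059²).
So c = 2·1988·0.059² = 13.8405.

13.840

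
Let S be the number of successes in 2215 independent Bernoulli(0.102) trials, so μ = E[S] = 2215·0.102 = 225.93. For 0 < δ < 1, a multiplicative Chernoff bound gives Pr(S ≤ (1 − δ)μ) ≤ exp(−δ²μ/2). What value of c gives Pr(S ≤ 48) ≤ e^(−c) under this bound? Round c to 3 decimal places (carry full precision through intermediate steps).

Write 48 = (1 − δ)μ, so δ = 1 − 48/225.93 = 0.7875448…
Then the exponent is δ²μ/2 = (μ − 48)²/(2μ) = 70.063924.

70.064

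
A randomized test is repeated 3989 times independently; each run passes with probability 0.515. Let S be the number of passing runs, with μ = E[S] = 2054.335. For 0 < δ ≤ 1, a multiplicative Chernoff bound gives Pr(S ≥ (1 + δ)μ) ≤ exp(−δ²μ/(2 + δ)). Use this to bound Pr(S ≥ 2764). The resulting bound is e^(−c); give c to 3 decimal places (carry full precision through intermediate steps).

104.522

Write 2764 = (1 + δ)μ, so δ = 2764/2054.335 − 1 = 0.3454476…
Then the exponent is δ²μ/(2 + δ) = (2764 − μ)² / (μ·(2 + δ)) = 104.522498.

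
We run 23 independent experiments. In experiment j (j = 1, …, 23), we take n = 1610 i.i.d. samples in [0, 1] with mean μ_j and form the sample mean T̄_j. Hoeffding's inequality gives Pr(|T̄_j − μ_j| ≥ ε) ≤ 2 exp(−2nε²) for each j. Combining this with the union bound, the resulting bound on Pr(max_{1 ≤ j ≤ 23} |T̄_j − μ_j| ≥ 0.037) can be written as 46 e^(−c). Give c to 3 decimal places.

4.408

Union bound over the 23 events: Pr(max_{1 ≤ j ≤ 23} |T̄_j − μ_j| ≥ 0.037) ≤ 23·2·exp(−2nε²) = 46 exp(−2·1610·0.037²).
So c = 2·1610·0.037² = 4.4082.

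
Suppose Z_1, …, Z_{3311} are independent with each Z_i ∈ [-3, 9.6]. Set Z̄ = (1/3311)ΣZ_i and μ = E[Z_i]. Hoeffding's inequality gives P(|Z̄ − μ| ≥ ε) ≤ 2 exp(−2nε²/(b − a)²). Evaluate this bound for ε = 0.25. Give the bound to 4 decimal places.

Exponent: 2nε²/(b − a)² = 2·3311·0.25² / 12.6² = 2.60692.
Bound = 2·exp(−2.60692) = 0.14752.

0.1475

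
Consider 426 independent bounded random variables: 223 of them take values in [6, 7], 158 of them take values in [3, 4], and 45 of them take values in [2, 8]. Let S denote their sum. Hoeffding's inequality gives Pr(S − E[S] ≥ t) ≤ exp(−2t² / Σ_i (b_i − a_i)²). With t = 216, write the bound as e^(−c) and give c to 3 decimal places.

Σ(b_i − a_i)² = 223·1² + 158·1² + 45·6² = 2001.
c = 2t² / 2001 = 2·216² / 2001 = 46.6327.

46.633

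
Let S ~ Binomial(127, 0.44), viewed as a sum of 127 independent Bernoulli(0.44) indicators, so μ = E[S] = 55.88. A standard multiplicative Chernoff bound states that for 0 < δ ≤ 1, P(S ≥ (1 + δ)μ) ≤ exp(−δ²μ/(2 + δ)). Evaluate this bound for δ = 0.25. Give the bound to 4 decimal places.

0.2118

Exponent = δ²μ/(2 + δ) = 0.25²·55.88/2.25 = 1.5522.
Bound = exp(−1.5522) = 0.21178.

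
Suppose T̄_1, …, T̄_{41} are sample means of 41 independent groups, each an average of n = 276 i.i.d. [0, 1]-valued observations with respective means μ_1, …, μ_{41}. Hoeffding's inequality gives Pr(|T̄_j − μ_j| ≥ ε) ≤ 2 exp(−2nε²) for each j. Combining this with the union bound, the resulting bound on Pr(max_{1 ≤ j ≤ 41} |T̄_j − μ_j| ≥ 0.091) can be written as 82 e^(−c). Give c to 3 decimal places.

Union bound over the 41 events: Pr(max_{1 ≤ j ≤ 41} |T̄_j − μ_j| ≥ 0.091) ≤ 41·2·exp(−2nε²) = 82 exp(−2·276·0.091²).
So c = 2·276·0.091² = 4.5711.

4.571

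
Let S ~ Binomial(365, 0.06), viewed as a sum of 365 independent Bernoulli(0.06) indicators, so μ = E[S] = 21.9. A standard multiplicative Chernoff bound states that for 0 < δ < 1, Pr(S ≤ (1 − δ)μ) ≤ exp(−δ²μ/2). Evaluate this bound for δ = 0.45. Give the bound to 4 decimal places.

0.1089

Exponent = δ²μ/2 = 0.45²·21.9/2 = 2.2174.
Bound = exp(−2.2174) = 0.10889.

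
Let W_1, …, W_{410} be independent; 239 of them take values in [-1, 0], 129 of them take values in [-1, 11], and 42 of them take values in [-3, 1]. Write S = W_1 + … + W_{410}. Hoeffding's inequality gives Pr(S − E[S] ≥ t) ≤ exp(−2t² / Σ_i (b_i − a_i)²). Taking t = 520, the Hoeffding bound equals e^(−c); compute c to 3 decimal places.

Σ(b_i − a_i)² = 239·1² + 129·12² + 42·4² = 19487.
c = 2t² / 19487 = 2·520² / 19487 = 27.7518.

27.752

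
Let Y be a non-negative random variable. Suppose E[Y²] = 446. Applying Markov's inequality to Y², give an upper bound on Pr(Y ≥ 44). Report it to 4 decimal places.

0.2304

Since Y ≥ 0, the event {Y ≥ 44} is the same as {Y² ≥ 1936}.
Markov's inequality applied to Y² gives Pr(Y² ≥ 1936) ≤ E[Y²]/1936 = 446/1936 = 0.2304.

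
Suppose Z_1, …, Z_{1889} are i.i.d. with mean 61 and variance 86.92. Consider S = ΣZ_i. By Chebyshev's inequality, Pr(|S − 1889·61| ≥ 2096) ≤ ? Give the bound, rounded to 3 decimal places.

0.037

Var(S) = n·Var(Z_i) = 1889·86.92 = 164191.88.
Chebyshev: Pr(|S − 1889·61| ≥ 2096) ≤ Var(S)/2096² = 164191.88/4393216 = 0.0374.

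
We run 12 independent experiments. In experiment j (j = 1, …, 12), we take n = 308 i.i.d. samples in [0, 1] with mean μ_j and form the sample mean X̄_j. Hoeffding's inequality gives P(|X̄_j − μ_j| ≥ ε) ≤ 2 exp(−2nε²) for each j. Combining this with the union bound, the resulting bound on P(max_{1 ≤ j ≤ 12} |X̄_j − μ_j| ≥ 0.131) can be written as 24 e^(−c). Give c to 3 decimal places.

Union bound over the 12 events: P(max_{1 ≤ j ≤ 12} |X̄_j − μ_j| ≥ 0.131) ≤ 12·2·exp(−2nε²) = 24 exp(−2·308·0.131²).
So c = 2·308·0.131² = 10.5712.

10.571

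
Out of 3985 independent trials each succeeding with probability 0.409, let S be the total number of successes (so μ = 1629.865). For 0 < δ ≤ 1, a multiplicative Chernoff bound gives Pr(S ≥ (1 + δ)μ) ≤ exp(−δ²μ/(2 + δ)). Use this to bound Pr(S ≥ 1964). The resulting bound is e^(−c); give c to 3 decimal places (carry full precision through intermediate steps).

Write 1964 = (1 + δ)μ, so δ = 1964/1629.865 − 1 = 0.2050078…
Then the exponent is δ²μ/(2 + δ) = (1964 − μ)² / (μ·(2 + δ)) = 31.065774.

31.066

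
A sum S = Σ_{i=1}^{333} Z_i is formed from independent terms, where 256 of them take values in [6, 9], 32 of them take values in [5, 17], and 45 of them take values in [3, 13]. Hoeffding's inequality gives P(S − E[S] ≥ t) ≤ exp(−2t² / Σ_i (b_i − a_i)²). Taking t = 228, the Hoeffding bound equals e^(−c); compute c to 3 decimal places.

Σ(b_i − a_i)² = 256·3² + 32·12² + 45·10² = 11412.
c = 2t² / 11412 = 2·228² / 11412 = 9.1104.

9.110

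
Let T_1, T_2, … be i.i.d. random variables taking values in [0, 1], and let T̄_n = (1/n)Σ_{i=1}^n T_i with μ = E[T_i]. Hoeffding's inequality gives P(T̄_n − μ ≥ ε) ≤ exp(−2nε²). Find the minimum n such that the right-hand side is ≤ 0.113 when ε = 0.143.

54

Require exp(−2nε²) ≤ 0.113, i.e. 2nε² ≥ ln(1/0.113) = 2.180367.
So n ≥ 2.180367 / (2·0.143²) = 53.312.
The smallest integer n is 54.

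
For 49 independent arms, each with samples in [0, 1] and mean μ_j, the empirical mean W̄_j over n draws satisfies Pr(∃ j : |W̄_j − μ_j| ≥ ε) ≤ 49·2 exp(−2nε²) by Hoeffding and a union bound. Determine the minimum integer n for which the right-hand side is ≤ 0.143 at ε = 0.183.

98

Need 2·49·exp(−2nε²) ≤ 0.143, i.e. exp(−2nε²) ≤ 0.143/98.
So 2nε² ≥ ln(98/0.143) = 6.529878.
Hence n ≥ 6.529878/(2·0.183²) = 97.493.
The smallest integer n is 98.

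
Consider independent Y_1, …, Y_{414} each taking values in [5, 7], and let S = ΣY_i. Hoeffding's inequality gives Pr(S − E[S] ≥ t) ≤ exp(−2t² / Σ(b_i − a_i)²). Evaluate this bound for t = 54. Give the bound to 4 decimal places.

0.0295

Σ(b_i − a_i)² = 414·(2)² = 1656.
Exponent = 2·54²/1656 = 3.5217.
Bound = exp(−3.5217) = 0.02955.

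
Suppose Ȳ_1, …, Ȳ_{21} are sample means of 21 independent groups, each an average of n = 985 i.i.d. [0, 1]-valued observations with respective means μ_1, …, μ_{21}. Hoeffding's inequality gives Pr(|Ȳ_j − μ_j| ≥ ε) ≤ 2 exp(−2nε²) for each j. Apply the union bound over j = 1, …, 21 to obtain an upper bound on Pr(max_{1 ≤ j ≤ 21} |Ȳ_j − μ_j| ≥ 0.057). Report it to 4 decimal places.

0.0697

Per-experiment Hoeffding bound: 2·exp(−2·985·0.057²) = 2·exp(−6.40053) = 0.0033214.
Union bound over 21 events: 21·0.0033214 = 0.06975.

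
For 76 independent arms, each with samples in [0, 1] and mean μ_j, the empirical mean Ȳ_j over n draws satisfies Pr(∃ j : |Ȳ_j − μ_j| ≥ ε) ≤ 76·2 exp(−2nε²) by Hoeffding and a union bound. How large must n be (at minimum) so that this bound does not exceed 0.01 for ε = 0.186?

140

Need 2·76·exp(−2nε²) ≤ 0.01, i.e. exp(−2nε²) ≤ 0.01/152.
So 2nε² ≥ ln(152/0.01) = 9.629051.
Hence n ≥ 9.629051/(2·0.186²) = 139.164.
The smallest integer n is 140.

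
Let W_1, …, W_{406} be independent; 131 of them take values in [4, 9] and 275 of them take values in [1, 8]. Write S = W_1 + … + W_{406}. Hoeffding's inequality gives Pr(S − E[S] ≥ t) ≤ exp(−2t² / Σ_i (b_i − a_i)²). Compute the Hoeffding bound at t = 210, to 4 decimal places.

Σ(b_i − a_i)² = 131·5² + 275·7² = 16750.
Exponent = 2·210² / 16750 = 5.26567.
Bound = exp(−5.26567) = 0.00517.

0.0052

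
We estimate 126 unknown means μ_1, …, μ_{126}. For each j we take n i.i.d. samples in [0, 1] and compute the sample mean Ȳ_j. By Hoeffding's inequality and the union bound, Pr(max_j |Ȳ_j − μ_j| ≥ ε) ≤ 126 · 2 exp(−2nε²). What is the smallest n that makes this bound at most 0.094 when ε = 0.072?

762

Need 2·126·exp(−2nε²) ≤ 0.094, i.e. exp(−2nε²) ≤ 0.094/252.
So 2nε² ≥ ln(252/0.094) = 7.893890.
Hence n ≥ 7.893890/(2·0.072²) = 761.371.
The smallest integer n is 762.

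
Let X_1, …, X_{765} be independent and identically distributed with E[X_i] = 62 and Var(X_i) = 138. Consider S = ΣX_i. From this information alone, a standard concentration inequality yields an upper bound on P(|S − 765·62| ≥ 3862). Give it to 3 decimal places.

With mean and variance of each term known, Chebyshev's inequality bounds the deviation of the sum (or sample mean).
Var(S) = n·Var(X_i) = 765·138 = 105570.
Chebyshev: P(|S − 765·62| ≥ 3862) ≤ Var(S)/3862² = 105570/14915044 = 0.0071.

0.007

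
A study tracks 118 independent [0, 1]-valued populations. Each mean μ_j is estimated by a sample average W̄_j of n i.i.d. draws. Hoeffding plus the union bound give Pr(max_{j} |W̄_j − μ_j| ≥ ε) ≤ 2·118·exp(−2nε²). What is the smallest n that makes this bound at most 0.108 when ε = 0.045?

Need 2·118·exp(−2nε²) ≤ 0.108, i.e. exp(−2nε²) ≤ 0.108/236.
So 2nε² ≥ ln(236/0.108) = 7.689456.
Hence n ≥ 7.689456/(2·0.045²) = 1898.631.
The smallest integer n is 1899.

1899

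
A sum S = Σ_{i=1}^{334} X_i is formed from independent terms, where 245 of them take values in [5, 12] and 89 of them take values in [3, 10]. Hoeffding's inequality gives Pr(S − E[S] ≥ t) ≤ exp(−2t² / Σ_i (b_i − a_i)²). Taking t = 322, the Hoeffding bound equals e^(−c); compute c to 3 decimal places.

Σ(b_i − a_i)² = 245·7² + 89·7² = 16366.
c = 2t² / 16366 = 2·322² / 16366 = 12.6707.

12.671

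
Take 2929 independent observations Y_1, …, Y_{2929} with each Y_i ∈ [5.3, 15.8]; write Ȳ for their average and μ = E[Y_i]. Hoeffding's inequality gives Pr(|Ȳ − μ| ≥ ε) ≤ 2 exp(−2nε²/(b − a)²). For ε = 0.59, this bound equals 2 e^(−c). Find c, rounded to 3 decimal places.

18.496

c = 2nε²/(b − a)² = 2·2929·0.59² / 10.5² = 18.4959.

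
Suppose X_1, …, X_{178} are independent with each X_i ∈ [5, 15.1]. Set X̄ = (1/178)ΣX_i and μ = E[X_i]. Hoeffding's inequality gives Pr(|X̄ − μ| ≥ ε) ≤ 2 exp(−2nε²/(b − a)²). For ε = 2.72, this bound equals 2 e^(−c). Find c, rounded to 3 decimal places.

c = 2nε²/(b − a)² = 2·178·2.72² / 10.1² = 25.8193.

25.819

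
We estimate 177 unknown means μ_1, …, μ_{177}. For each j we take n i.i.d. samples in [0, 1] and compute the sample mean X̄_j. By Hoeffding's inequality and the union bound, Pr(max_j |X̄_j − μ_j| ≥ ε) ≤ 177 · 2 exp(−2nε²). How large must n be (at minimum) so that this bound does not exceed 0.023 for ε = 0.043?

2608

Need 2·177·exp(−2nε²) ≤ 0.023, i.e. exp(−2nε²) ≤ 0.023/354.
So 2nε² ≥ ln(354/0.023) = 9.641558.
Hence n ≥ 9.641558/(2·0.043²) = 2607.236.
The smallest integer n is 2608.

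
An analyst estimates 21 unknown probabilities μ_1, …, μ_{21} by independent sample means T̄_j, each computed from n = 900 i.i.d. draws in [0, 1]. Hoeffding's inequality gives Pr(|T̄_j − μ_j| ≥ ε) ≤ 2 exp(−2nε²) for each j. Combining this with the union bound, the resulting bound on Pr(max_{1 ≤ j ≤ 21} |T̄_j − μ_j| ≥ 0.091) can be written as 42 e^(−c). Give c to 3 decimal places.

Union bound over the 21 events: Pr(max_{1 ≤ j ≤ 21} |T̄_j − μ_j| ≥ 0.091) ≤ 21·2·exp(−2nε²) = 42 exp(−2·900·0.091²).
So c = 2·900·0.091² = 14.9058.

14.906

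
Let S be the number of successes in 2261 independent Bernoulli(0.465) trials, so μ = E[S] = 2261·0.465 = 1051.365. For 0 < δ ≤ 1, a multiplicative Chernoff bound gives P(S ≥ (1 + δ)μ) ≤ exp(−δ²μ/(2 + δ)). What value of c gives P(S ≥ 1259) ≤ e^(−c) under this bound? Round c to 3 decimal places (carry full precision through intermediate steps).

18.660

Write 1259 = (1 + δ)μ, so δ = 1259/1051.365 − 1 = 0.1974909…
Then the exponent is δ²μ/(2 + δ) = (1259 − μ)² / (μ·(2 + δ)) = 18.660382.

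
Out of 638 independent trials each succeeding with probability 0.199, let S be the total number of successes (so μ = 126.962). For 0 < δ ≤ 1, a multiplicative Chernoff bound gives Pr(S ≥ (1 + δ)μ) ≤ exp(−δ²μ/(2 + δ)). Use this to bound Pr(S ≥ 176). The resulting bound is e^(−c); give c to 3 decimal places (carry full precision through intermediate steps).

7.937

Write 176 = (1 + δ)μ, so δ = 176/126.962 − 1 = 0.3862416…
Then the exponent is δ²μ/(2 + δ) = (176 − μ)² / (μ·(2 + δ)) = 7.937383.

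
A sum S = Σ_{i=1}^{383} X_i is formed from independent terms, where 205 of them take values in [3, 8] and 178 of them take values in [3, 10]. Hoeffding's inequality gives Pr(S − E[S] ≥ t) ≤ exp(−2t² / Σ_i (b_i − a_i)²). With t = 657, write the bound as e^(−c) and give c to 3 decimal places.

Σ(b_i − a_i)² = 205·5² + 178·7² = 13847.
c = 2t² / 13847 = 2·657² / 13847 = 62.3455.

62.345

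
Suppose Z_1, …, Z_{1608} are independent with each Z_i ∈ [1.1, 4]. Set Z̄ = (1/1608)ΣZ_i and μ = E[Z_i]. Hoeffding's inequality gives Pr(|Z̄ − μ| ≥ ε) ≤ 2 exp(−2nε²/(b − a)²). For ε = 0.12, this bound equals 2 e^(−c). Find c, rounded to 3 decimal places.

c = 2nε²/(b − a)² = 2·1608·0.12² / 2.9² = 5.5066.

5.507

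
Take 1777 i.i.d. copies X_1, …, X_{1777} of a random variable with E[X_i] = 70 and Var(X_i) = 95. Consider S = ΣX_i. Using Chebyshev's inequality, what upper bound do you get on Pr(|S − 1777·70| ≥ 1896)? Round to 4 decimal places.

Var(S) = n·Var(X_i) = 1777·95 = 168815.
Chebyshev: Pr(|S − 1777·70| ≥ 1896) ≤ Var(S)/1896² = 168815/3594816 = 0.0470.

0.0470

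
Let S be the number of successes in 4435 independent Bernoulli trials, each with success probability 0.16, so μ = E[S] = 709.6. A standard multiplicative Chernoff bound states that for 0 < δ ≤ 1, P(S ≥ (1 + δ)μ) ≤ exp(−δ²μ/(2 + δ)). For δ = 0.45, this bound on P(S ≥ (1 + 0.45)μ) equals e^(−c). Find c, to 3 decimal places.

58.651

c = δ²μ/(2 + δ) = 0.45²·709.6/(2 + 0.45) = 58.6506.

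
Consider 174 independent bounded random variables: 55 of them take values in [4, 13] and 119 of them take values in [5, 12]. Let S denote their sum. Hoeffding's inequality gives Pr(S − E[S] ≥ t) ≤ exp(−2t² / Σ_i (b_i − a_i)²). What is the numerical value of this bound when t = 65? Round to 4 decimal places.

Σ(b_i − a_i)² = 55·9² + 119·7² = 10286.
Exponent = 2·65² / 10286 = 0.82150.
Bound = exp(−0.82150) = 0.43977.

0.4398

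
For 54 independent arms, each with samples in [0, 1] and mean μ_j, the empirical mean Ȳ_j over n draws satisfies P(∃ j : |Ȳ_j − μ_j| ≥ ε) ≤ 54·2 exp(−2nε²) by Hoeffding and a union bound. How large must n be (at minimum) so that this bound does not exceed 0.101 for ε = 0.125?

Need 2·54·exp(−2nε²) ≤ 0.101, i.e. exp(−2nε²) ≤ 0.101/108.
So 2nε² ≥ ln(108/0.101) = 6.974766.
Hence n ≥ 6.974766/(2·0.125²) = 223.193.
The smallest integer n is 224.

224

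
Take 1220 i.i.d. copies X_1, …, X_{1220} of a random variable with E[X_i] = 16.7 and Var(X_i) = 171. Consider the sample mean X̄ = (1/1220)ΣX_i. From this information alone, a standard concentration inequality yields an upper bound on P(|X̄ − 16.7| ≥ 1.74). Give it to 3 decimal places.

With mean and variance of each term known, Chebyshev's inequality bounds the deviation of the sum (or sample mean).
Var(X̄) = Var(X_i)/n = 171/1220 = 0.14016.
Chebyshev: P(|X̄ − 16.7| ≥ 1.74) ≤ Var(X̄)/(1.74)² = 171/(1220·1.74²) = 0.0463.

0.046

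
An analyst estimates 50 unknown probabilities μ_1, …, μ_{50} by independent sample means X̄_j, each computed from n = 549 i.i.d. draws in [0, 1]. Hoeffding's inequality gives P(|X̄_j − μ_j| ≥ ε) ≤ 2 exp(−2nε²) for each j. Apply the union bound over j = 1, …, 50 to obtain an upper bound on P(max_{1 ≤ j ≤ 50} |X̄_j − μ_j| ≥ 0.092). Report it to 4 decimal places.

0.0092

Per-experiment Hoeffding bound: 2·exp(−2·549·0.092²) = 2·exp(−9.29347) = 0.00018405.
Union bound over 50 events: 50·0.00018405 = 0.00920.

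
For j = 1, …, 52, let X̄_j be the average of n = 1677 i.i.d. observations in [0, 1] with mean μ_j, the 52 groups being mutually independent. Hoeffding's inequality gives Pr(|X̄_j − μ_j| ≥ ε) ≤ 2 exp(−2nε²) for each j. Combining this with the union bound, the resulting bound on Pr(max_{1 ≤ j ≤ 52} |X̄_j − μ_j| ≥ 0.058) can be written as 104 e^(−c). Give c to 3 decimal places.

11.283

Union bound over the 52 events: Pr(max_{1 ≤ j ≤ 52} |X̄_j − μ_j| ≥ 0.058) ≤ 52·2·exp(−2nε²) = 104 exp(−2·1677·0.058²).
So c = 2·1677·0.058² = 11.2829.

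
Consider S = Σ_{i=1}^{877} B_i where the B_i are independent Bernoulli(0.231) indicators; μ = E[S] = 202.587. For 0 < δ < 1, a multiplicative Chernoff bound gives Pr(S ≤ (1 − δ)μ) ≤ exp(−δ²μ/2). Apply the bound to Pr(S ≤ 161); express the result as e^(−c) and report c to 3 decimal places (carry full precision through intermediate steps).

4.268

Write 161 = (1 − δ)μ, so δ = 1 − 161/202.587 = 0.2052797…
Then the exponent is δ²μ/2 = (μ − 161)²/(2μ) = 4.268484.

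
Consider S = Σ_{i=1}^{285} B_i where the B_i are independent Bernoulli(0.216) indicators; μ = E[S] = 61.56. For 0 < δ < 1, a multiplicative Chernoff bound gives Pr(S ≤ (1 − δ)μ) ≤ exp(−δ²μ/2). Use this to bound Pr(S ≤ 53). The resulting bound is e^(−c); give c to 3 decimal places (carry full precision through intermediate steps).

Write 53 = (1 − δ)μ, so δ = 1 − 53/61.56 = 0.1390513…
Then the exponent is δ²μ/2 = (μ − 53)²/(2μ) = 0.595140.

0.595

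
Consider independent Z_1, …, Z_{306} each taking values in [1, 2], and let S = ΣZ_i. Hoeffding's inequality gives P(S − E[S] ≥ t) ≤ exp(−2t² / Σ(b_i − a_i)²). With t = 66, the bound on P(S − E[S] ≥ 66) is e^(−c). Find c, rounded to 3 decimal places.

Σ(b_i − a_i)² = 306·(1)² = 306.
c = 2t²/306 = 2·66²/306 = 28.4706.

28.471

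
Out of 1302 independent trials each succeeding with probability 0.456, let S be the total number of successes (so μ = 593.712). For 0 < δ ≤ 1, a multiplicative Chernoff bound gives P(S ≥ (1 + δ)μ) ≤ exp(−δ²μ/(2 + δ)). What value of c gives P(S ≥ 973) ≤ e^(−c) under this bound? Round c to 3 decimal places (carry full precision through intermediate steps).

91.822

Write 973 = (1 + δ)μ, so δ = 973/593.712 − 1 = 0.6388417…
Then the exponent is δ²μ/(2 + δ) = (973 − μ)² / (μ·(2 + δ)) = 91.822484.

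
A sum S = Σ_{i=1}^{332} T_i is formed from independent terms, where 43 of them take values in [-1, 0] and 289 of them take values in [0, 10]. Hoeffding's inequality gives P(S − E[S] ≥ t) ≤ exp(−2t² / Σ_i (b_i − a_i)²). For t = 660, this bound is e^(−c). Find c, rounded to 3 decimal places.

Σ(b_i − a_i)² = 43·1² + 289·10² = 28943.
c = 2t² / 28943 = 2·660² / 28943 = 30.1005.

30.101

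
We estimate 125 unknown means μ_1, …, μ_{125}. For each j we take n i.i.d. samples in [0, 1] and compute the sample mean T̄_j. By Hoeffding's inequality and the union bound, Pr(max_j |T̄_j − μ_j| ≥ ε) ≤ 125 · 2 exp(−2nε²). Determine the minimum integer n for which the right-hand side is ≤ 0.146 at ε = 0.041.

Need 2·125·exp(−2nε²) ≤ 0.146, i.e. exp(−2nε²) ≤ 0.146/250.
So 2nε² ≥ ln(250/0.146) = 7.445610.
Hence n ≥ 7.445610/(2·0.041²) = 2214.637.
The smallest integer n is 2215.

2215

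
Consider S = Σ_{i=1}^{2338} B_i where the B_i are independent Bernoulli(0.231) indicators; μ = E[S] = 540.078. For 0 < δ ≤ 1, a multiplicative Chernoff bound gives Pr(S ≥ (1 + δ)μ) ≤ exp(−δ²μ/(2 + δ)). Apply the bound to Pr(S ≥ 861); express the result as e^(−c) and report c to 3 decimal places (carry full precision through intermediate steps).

Write 861 = (1 + δ)μ, so δ = 861/540.078 − 1 = 0.5942142…
Then the exponent is δ²μ/(2 + δ) = (861 − μ)² / (μ·(2 + δ)) = 73.508349.

73.508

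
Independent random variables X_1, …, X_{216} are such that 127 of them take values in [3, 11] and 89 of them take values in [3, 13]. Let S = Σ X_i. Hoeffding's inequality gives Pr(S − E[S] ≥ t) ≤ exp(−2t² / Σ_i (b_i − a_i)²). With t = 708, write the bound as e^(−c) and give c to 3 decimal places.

Σ(b_i − a_i)² = 127·8² + 89·10² = 17028.
c = 2t² / 17028 = 2·708² / 17028 = 58.8753.

58.875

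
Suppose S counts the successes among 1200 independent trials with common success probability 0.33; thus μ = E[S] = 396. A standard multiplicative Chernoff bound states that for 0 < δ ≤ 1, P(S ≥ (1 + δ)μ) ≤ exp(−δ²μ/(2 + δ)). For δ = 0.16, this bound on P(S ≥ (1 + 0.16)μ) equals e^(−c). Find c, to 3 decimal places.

c = δ²μ/(2 + δ) = 0.16²·396/(2 + 0.16) = 4.6933.

4.693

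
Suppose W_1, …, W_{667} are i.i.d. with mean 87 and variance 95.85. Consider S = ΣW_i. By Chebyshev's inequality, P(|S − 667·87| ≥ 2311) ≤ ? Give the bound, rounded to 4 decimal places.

0.0120

Var(S) = n·Var(W_i) = 667·95.85 = 63931.95.
Chebyshev: P(|S − 667·87| ≥ 2311) ≤ Var(S)/2311² = 63931.95/5340721 = 0.0120.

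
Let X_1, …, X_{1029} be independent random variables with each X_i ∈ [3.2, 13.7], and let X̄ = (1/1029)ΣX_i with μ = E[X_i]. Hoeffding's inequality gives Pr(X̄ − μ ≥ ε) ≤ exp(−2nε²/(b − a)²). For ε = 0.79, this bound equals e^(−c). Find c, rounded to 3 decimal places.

c = 2nε²/(b − a)² = 2·1029·0.79² / 10.5² = 11.6499.

11.650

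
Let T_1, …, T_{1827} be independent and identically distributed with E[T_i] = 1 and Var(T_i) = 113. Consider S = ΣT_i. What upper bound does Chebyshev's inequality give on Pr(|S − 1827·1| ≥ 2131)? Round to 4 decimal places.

Var(S) = n·Var(T_i) = 1827·113 = 206451.
Chebyshev: Pr(|S − 1827·1| ≥ 2131) ≤ Var(S)/2131² = 206451/4541161 = 0.0455.

0.0455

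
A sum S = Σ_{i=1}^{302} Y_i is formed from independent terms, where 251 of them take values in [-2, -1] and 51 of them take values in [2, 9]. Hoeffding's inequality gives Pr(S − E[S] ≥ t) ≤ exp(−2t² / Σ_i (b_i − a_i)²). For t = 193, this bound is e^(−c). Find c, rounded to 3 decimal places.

Σ(b_i − a_i)² = 251·1² + 51·7² = 2750.
c = 2t² / 2750 = 2·193² / 2750 = 27.0902.

27.090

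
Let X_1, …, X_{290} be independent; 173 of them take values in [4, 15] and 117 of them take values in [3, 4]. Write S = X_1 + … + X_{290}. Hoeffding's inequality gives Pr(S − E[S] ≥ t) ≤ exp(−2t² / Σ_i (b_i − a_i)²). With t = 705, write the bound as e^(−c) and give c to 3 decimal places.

Σ(b_i − a_i)² = 173·11² + 117·1² = 21050.
c = 2t² / 21050 = 2·705² / 21050 = 47.2233.

47.223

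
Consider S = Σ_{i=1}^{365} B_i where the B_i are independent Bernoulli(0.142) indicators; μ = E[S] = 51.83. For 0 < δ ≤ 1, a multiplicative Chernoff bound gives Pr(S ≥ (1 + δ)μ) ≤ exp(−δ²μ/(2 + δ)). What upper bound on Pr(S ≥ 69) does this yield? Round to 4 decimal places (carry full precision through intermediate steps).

Write 69 = (1 + δ)μ, so δ = 69/51.83 − 1 = 0.3312753…
Then the exponent is δ²μ/(2 + δ) = (69 − μ)² / (μ·(2 + δ)) = 2.439865.
Bound = exp(−2.439865) = 0.08717.

0.0872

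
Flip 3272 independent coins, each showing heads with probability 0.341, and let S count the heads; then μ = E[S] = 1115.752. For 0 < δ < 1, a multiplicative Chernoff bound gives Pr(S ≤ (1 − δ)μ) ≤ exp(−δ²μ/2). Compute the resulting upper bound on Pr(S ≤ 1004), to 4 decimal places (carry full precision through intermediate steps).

0.0037

Write 1004 = (1 − δ)μ, so δ = 1 − 1004/1115.752 = 0.1001585…
Then the exponent is δ²μ/2 = (μ − 1004)²/(2μ) = 5.596454.
Bound = exp(−5.596454) = 0.00371.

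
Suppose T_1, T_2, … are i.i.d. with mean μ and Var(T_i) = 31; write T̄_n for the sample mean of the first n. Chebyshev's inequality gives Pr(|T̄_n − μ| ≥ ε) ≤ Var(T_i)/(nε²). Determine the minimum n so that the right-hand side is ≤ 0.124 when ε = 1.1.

207

Require 31/(n·1.1²) ≤ 0.124, i.e. n ≥ 31/(0.124·1.1²) = 206.612.
The smallest integer n is 207.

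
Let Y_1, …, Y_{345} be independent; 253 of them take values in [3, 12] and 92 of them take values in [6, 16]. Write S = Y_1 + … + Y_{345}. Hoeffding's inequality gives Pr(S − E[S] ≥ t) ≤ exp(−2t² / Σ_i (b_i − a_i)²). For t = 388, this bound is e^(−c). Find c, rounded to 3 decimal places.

10.140

Σ(b_i − a_i)² = 253·9² + 92·10² = 29693.
c = 2t² / 29693 = 2·388² / 29693 = 10.1400.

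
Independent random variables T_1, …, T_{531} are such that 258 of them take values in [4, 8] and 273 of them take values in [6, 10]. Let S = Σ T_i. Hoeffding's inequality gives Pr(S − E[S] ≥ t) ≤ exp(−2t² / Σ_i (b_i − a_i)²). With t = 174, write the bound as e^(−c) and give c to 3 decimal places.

7.127

Σ(b_i − a_i)² = 258·4² + 273·4² = 8496.
c = 2t² / 8496 = 2·174² / 8496 = 7.1271.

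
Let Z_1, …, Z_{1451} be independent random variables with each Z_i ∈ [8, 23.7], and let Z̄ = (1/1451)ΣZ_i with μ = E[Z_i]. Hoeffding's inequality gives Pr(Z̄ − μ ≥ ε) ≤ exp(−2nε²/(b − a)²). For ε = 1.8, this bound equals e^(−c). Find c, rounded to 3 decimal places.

c = 2nε²/(b − a)² = 2·1451·1.8² / 15.7² = 38.1455.

38.145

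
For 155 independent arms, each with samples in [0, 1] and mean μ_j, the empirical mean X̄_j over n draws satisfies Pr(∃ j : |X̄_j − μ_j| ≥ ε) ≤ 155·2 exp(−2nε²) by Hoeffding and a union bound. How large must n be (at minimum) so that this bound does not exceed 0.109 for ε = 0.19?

Need 2·155·exp(−2nε²) ≤ 0.109, i.e. exp(−2nε²) ≤ 0.109/310.
So 2nε² ≥ ln(310/0.109) = 7.952980.
Hence n ≥ 7.952980/(2·0.19²) = 110.152.
The smallest integer n is 111.

111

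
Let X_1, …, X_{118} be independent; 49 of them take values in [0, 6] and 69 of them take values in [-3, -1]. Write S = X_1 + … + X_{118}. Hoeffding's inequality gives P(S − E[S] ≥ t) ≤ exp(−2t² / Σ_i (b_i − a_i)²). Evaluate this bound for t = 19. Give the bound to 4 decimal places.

Σ(b_i − a_i)² = 49·6² + 69·2² = 2040.
Exponent = 2·19² / 2040 = 0.35392.
Bound = exp(−0.35392) = 0.70193.

0.7019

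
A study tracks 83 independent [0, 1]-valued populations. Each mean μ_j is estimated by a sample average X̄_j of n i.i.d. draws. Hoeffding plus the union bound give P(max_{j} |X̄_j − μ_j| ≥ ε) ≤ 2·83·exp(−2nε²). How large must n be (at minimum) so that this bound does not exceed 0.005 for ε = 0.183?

156

Need 2·83·exp(−2nε²) ≤ 0.005, i.e. exp(−2nε²) ≤ 0.005/166.
So 2nε² ≥ ln(166/0.005) = 10.410305.
Hence n ≥ 10.410305/(2·0.183²) = 155.429.
The smallest integer n is 156.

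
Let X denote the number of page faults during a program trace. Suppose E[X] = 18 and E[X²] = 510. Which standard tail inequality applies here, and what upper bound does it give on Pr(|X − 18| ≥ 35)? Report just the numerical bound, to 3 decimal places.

0.152

The first two moments determine the variance, so Chebyshev's inequality is the sharpest standard bound available.
Var(X) = E[X²] − (E[X])² = 510 − 324 = 186.
Chebyshev's inequality: Pr(|X − μ| ≥ t) ≤ Var(X)/t² = 186/1225 = 0.1518.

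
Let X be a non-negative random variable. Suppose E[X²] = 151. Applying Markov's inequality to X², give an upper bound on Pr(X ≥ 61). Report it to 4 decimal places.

0.0406

Since X ≥ 0, the event {X ≥ 61} is the same as {X² ≥ 3721}.
Markov's inequality applied to X² gives Pr(X² ≥ 3721) ≤ E[X²]/3721 = 151/3721 = 0.0406.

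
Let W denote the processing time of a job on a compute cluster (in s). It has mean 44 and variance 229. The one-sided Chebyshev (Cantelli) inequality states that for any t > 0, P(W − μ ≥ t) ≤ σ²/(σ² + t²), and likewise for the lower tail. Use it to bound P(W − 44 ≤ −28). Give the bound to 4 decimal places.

0.2261

Here σ² = 229 and t = 28, so σ² + t² = 1013.
Cantelli's bound: 229/1013 = 0.2261.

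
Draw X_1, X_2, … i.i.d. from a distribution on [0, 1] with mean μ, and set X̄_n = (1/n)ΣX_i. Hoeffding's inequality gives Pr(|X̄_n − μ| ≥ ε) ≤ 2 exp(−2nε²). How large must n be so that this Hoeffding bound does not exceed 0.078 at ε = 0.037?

1185

Require 2·exp(−2nε²) ≤ 0.078, i.e. 2nε² ≥ ln(2/0.078) = 3.244194.
So n ≥ 3.244194 / (2·0.037²) = 1184.877.
The smallest integer n is 1185.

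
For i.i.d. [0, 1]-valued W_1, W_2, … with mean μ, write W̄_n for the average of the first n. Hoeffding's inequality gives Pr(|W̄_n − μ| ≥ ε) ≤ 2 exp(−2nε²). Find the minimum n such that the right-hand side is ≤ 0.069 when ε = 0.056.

537

Require 2·exp(−2nε²) ≤ 0.069, i.e. 2nε² ≥ ln(2/0.069) = 3.366796.
So n ≥ 3.366796 / (2·0.056²) = 536.798.
The smallest integer n is 537.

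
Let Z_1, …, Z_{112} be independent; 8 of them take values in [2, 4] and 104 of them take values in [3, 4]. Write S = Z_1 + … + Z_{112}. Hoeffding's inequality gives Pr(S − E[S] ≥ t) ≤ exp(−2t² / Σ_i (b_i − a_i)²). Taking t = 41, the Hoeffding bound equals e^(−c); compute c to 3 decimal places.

Σ(b_i − a_i)² = 8·2² + 104·1² = 136.
c = 2t² / 136 = 2·41² / 136 = 24.7206.

24.721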